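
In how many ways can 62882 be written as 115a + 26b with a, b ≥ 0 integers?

21

gcd(115, 26):
  115 = 4×26 + 11
  26 = 2×11 + 4
  11 = 2×4 + 3
  4 = 1×3 + 1
  3 = 3×1
so gcd(115, 26) = 1.
Back-substitute for Bézout coefficients:
  1 = 4 - 1×3
  ... = 115×(-7) + 26×(31)
Scale by 62882: one solution is (-440174, 1949342). Reduce a mod 26: (6, 2392).
General: a = 6 + 26t, b = 2392 - 115t.
a ≥ 0 ⇒ t ≥ 0; b ≥ 0 ⇒ t ≤ 20. So t ∈ [0, 20]: 21 solutions.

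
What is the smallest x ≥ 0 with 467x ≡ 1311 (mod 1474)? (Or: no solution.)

gcd(1474, 467) = 1.
1 divides 1311, so solutions exist.
By Bézout, 467·(-101) + 1474·(32) = 1.
So 467·(-101) ≡ 1 (mod 1474); multiply by 1311: x ≡ -132411 (mod 1474).
Smallest nonnegative: x = -132411 mod 1474 = 249.

249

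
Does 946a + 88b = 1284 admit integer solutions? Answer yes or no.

no

gcd(946, 88) = 22  (946 = 10·88 + 66, 88 = 1·66 + 22, 66 = 3·22).
22 does not divide 1284 (remainder 8), so no integer solutions.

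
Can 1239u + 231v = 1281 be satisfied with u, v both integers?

gcd(1239, 231) = 21  (1239 = 5*231 + 84, 231 = 2*84 + 63, 84 = 1*63 + 21, 63 = 3*21).
21 divides 1281, so integer solutions exist.

yes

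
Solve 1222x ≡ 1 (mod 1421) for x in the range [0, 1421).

457

gcd(1421, 1222) = 1.
By Bézout, 1222·(457) + 1421·(-393) = 1.
So 1222·457 ≡ 1 (mod 1421), and 457 mod 1421 = 457.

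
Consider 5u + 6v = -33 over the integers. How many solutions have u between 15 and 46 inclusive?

gcd(6, 5) = 1.
By Bézout, 5·(-1) + 6·(1) = 1.
Particular solution: (3, -8).
General solution: u = 3 + 6t, v = -8 - 5t for integer t.
15 ≤ 3 + 6t ≤ 46 gives t ∈ [2, 7], which is 6 values.

6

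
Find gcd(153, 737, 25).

1

gcd(737, 153) = 1  (737 = 4*153 + 125, 153 = 1*125 + 28, 125 = 4*28 + 13, 28 = 2*13 + 2, 13 = 6*2 + 1, 2 = 2*1).
gcd(1, 25) = 1.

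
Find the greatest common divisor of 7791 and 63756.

21

gcd(63756, 7791):
  63756 = 8×7791 + 1428
  7791 = 5×1428 + 651
  1428 = 2×651 + 126
  651 = 5×126 + 21
  126 = 6×21
so gcd(63756, 7791) = 21.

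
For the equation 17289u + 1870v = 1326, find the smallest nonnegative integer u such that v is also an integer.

gcd(17289, 1870):
  17289 = 9·1870 + 459
  1870 = 4·459 + 34
  459 = 13·34 + 17
  34 = 2·17
so gcd(17289, 1870) = 17.
17 divides 1326, so solutions exist.
Back-substitute for Bézout coefficients:
  17 = 459 - 13·34
  ... = 17289·(53) + 1870·(-490)
Scale by 1326/17 = 78: (u₀, v₀) = (4134, -38220).
General solution: u = 4134 + 110t, v = -38220 - 1017t for integer t.
u ≥ 0: smallest is 4134 mod 110 = 64 (at t = -37), with v = -591.

64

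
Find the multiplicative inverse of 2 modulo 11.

gcd(11, 2) = 1.
By Bézout, 2*(-5) + 11*(1) = 1.
So 2*-5 ≡ 1 (mod 11), and -5 mod 11 = 6.

6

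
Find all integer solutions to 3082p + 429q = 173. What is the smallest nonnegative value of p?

gcd(3082, 429) = 1  (3082 = 7·429 + 79, 429 = 5·79 + 34, 79 = 2·34 + 11, 34 = 3·11 + 1, 11 = 11·1).
1 divides 173, so solutions exist.
Back-substituting, 3082·(-38) + 429·(273) = 1.
Scale by 173/1 = 173: (p₀, q₀) = (-6574, 47229).
General solution: p = -6574 + 429t, q = 47229 - 3082t for integer t.
p ≥ 0: smallest is -6574 mod 429 = 290 (at t = 16), with q = -2083.

290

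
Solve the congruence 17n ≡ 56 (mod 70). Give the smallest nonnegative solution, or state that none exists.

gcd(70, 17):
  70 = 4×17 + 2
  17 = 8×2 + 1
  2 = 2×1
so gcd(70, 17) = 1.
1 divides 56, so solutions exist.
Back-substitute for Bézout coefficients:
  1 = 17 - 8×2
  ... = 17×(33) + 70×(-8)
So 17×(33) ≡ 1 (mod 70); multiply by 56: n ≡ 1848 (mod 70).
Smallest nonnegative: n = 1848 mod 70 = 28.

28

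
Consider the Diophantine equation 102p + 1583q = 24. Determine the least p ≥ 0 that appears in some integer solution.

gcd(1583, 102) = 1.
1 divides 24, so solutions exist.
By Bézout, 102·(388) + 1583·(-25) = 1.
Scale by 24/1 = 24: (p₀, q₀) = (9312, -600).
General solution: p = 9312 + 1583t, q = -600 - 102t for integer t.
p ≥ 0: smallest is 9312 mod 1583 = 1397 (at t = -5), with q = -90.

1397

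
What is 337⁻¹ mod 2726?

gcd(2726, 337) = 1.
By Bézout, 337·(1181) + 2726·(-146) = 1.
So 337·1181 ≡ 1 (mod 2726), and 1181 mod 2726 = 1181.

1181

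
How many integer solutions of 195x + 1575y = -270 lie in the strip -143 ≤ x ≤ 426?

gcd(1575, 195):
  1575 = 8*195 + 15
  195 = 13*15
so gcd(1575, 195) = 15.
Back-substitute for Bézout coefficients:
  15 = 1575 - 8*195
  ... = 195*(-8) + 1575*(1)
Scale by -18: particular solution (144, -18); reduce x mod 105: (39, -5).
General solution: x = 39 + 105t, y = -5 - 13t for integer t.
-143 ≤ 39 + 105t ≤ 426 gives t ∈ [-1, 3], which is 5 values.

5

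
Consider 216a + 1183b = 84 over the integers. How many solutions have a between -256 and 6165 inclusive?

gcd(1183, 216) = 1.
By Bézout, 216×(356) + 1183×(-65) = 1.
Particular solution: (329, -60).
General solution: a = 329 + 1183t, b = -60 - 216t for integer t.
-256 ≤ 329 + 1183t ≤ 6165 gives t ∈ [0, 4], which is 5 values.

5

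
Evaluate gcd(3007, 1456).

1

gcd(3007, 1456):
  3007 = 2·1456 + 95
  1456 = 15·95 + 31
  95 = 3·31 + 2
  31 = 15·2 + 1
  2 = 2·1
so gcd(3007, 1456) = 1.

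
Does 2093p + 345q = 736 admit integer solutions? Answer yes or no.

yes

gcd(2093, 345) = 23.
23 divides 736, so integer solutions exist.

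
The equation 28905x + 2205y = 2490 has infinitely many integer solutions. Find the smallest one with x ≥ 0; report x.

139

gcd(28905, 2205) = 15  (28905 = 13·2205 + 240, 2205 = 9·240 + 45, 240 = 5·45 + 15, 45 = 3·15).
15 divides 2490, so solutions exist.
Back-substituting, 28905·(46) + 2205·(-603) = 15.
Scale by 2490/15 = 166: (x₀, y₀) = (7636, -100098).
General solution: x = 7636 + 147t, y = -100098 - 1927t for integer t.
x ≥ 0: smallest is 7636 mod 147 = 139 (at t = -51), with y = -1821.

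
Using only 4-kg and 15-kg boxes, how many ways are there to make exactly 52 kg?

1

Need nonnegative integers with 4j + 15k = 52.
gcd(4, 15) = 1, and 4·(4) + 15·(-1) = 1.
So (j₀, k₀) = (208, -52); general j = 208 + 15t, k = -52 - 4t.
j ≥ 0 ⇒ t ≥ -13; k ≥ 0 ⇒ t ≤ -13. That's 1 value of t.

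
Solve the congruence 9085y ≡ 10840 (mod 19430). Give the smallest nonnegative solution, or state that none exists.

gcd(19430, 9085) = 5  (19430 = 2×9085 + 1260, 9085 = 7×1260 + 265, 1260 = 4×265 + 200, 265 = 1×200 + 65, 200 = 3×65 + 5, 65 = 13×5).
5 divides 10840, so solutions exist.
Back-substituting, 9085×(-293) + 19430×(137) = 5.
So 9085×(-293) ≡ 5 (mod 19430); multiply by 2168: y ≡ -635224 (mod 3886).
Smallest nonnegative: y = -635224 mod 3886 = 2080.

2080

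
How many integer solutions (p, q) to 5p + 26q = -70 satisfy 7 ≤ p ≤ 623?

gcd(26, 5) = 1.
By Bézout, 5*(-5) + 26*(1) = 1.
Particular solution: (12, -5).
General solution: p = 12 + 26t, q = -5 - 5t for integer t.
7 ≤ 12 + 26t ≤ 623 gives t ∈ [0, 23], which is 24 values.

24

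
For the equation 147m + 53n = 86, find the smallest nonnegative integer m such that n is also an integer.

gcd(147, 53) = 1.
1 divides 86, so solutions exist.
By Bézout, 147*(22) + 53*(-61) = 1.
Scale by 86/1 = 86: (m₀, n₀) = (1892, -5246).
General solution: m = 1892 + 53t, n = -5246 - 147t for integer t.
m ≥ 0: smallest is 1892 mod 53 = 37 (at t = -35), with n = -101.

37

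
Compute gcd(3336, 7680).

24

gcd(7680, 3336) = 24  (7680 = 2*3336 + 1008, 3336 = 3*1008 + 312, 1008 = 3*312 + 72, 312 = 4*72 + 24, 72 = 3*24).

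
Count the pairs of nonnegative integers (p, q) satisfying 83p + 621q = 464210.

gcd(621, 83) = 1  (621 = 7*83 + 40, 83 = 2*40 + 3, 40 = 13*3 + 1, 3 = 3*1).
Back-substituting, 83*(-202) + 621*(27) = 1.
Scale by 464210: one solution is (-93770420, 12533670). Reduce p mod 621: (580, 670).
General: p = 580 + 621t, q = 670 - 83t.
p ≥ 0 ⇒ t ≥ 0; q ≥ 0 ⇒ t ≤ 8. So t ∈ [0, 8]: 9 solutions.

9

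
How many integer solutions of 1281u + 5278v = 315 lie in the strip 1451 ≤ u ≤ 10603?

gcd(5278, 1281) = 7.
By Bézout, 1281×(-103) + 5278×(25) = 7.
Particular solution: (643, -156).
General solution: u = 643 + 754t, v = -156 - 183t for integer t.
1451 ≤ 643 + 754t ≤ 10603 gives t ∈ [2, 13], which is 12 values.

12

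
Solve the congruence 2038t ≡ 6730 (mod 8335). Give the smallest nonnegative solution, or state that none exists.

445

gcd(8335, 2038) = 1  (8335 = 4·2038 + 183, 2038 = 11·183 + 25, 183 = 7·25 + 8, 25 = 3·8 + 1, 8 = 8·1).
1 divides 6730, so solutions exist.
Back-substituting, 2038·(1002) + 8335·(-245) = 1.
So 2038·(1002) ≡ 1 (mod 8335); multiply by 6730: t ≡ 6743460 (mod 8335).
Smallest nonnegative: t = 6743460 mod 8335 = 445.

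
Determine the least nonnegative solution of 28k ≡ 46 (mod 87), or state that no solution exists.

gcd(87, 28) = 1.
1 divides 46, so solutions exist.
By Bézout, 28×(28) + 87×(-9) = 1.
So 28×(28) ≡ 1 (mod 87); multiply by 46: k ≡ 1288 (mod 87).
Smallest nonnegative: k = 1288 mod 87 = 70.

70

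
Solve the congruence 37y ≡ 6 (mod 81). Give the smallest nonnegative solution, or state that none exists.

33

gcd(81, 37) = 1.
1 divides 6, so solutions exist.
By Bézout, 37*(-35) + 81*(16) = 1.
So 37*(-35) ≡ 1 (mod 81); multiply by 6: y ≡ -210 (mod 81).
Smallest nonnegative: y = -210 mod 81 = 33.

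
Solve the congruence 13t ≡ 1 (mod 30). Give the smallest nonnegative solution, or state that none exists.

7

gcd(30, 13) = 1.
1 divides 1, so solutions exist.
By Bézout, 13×(7) + 30×(-3) = 1.
So 13×(7) ≡ 1 (mod 30); multiply by 1: t ≡ 7 (mod 30).
Smallest nonnegative: t = 7 mod 30 = 7.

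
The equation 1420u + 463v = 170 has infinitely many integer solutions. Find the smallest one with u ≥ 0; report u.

gcd(1420, 463):
  1420 = 3*463 + 31
  463 = 14*31 + 29
  31 = 1*29 + 2
  29 = 14*2 + 1
  2 = 2*1
so gcd(1420, 463) = 1.
1 divides 170, so solutions exist.
Back-substitute for Bézout coefficients:
  1 = 29 - 14*2
  ... = 1420*(-224) + 463*(687)
Scale by 170/1 = 170: (u₀, v₀) = (-38080, 116790).
General solution: u = -38080 + 463t, v = 116790 - 1420t for integer t.
u ≥ 0: smallest is -38080 mod 463 = 349 (at t = 83), with v = -1070.

349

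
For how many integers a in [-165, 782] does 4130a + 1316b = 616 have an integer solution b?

gcd(4130, 1316) = 14  (4130 = 3*1316 + 182, 1316 = 7*182 + 42, 182 = 4*42 + 14, 42 = 3*14).
Back-substituting, 4130*(29) + 1316*(-91) = 14.
Scale by 44: particular solution (1276, -4004); reduce a mod 94: (54, -169).
General solution: a = 54 + 94t, b = -169 - 295t for integer t.
-165 ≤ 54 + 94t ≤ 782 gives t ∈ [-2, 7], which is 10 values.

10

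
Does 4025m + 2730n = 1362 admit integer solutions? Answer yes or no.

gcd(4025, 2730) = 35  (4025 = 1×2730 + 1295, 2730 = 2×1295 + 140, 1295 = 9×140 + 35, 140 = 4×35).
35 does not divide 1362 (remainder 32), so no integer solutions.

no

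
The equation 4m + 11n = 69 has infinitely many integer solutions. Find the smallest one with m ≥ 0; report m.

gcd(11, 4):
  11 = 2*4 + 3
  4 = 1*3 + 1
  3 = 3*1
so gcd(11, 4) = 1.
1 divides 69, so solutions exist.
Back-substitute for Bézout coefficients:
  1 = 4 - 1*3
  ... = 4*(3) + 11*(-1)
Scale by 69/1 = 69: (m₀, n₀) = (207, -69).
General solution: m = 207 + 11t, n = -69 - 4t for integer t.
m ≥ 0: smallest is 207 mod 11 = 9 (at t = -18), with n = 3.

9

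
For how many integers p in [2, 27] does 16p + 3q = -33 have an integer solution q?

gcd(16, 3):
  16 = 5×3 + 1
  3 = 3×1
so gcd(16, 3) = 1.
Back-substitute for Bézout coefficients:
  1 = 16 - 5×3
  ... = 16×(1) + 3×(-5)
Scale by -33: particular solution (-33, 165); reduce p mod 3: (0, -11).
General solution: p = 0 + 3t, q = -11 - 16t for integer t.
2 ≤ 0 + 3t ≤ 27 gives t ∈ [1, 9], which is 9 values.

9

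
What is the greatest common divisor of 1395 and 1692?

gcd(1692, 1395):
  1692 = 1*1395 + 297
  1395 = 4*297 + 207
  297 = 1*207 + 90
  207 = 2*90 + 27
  90 = 3*27 + 9
  27 = 3*9
so gcd(1692, 1395) = 9.

9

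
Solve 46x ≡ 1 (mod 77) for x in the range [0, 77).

72

gcd(77, 46):
  77 = 1*46 + 31
  46 = 1*31 + 15
  31 = 2*15 + 1
  15 = 15*1
so gcd(77, 46) = 1.
Back-substitute for Bézout coefficients:
  1 = 31 - 2*15
  ... = 46*(-5) + 77*(3)
So 46*-5 ≡ 1 (mod 77), and -5 mod 77 = 72.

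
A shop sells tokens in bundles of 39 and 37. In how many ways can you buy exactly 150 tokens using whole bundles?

Need nonnegative integers with 39j + 37k = 150.
gcd(39, 37) = 1, and 39·(-18) + 37·(19) = 1.
So (j₀, k₀) = (-2700, 2850); general j = -2700 + 37t, k = 2850 - 39t.
j ≥ 0 ⇒ t ≥ 73; k ≥ 0 ⇒ t ≤ 73. That's 1 value of t.

1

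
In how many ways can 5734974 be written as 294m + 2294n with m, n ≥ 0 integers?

17

gcd(2294, 294) = 2  (2294 = 7*294 + 236, 294 = 1*236 + 58, 236 = 4*58 + 4, 58 = 14*4 + 2, 4 = 2*2).
Back-substituting, 294*(554) + 2294*(-71) = 2.
Scale by 2867487: one solution is (1588587798, -203591577). Reduce m mod 1147: (827, 2394).
General: m = 827 + 1147t, n = 2394 - 147t.
m ≥ 0 ⇒ t ≥ 0; n ≥ 0 ⇒ t ≤ 16. So t ∈ [0, 16]: 17 solutions.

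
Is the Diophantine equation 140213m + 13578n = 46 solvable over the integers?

no

gcd(140213, 13578) = 31  (140213 = 10*13578 + 4433, 13578 = 3*4433 + 279, 4433 = 15*279 + 248, 279 = 1*248 + 31, 248 = 8*31).
31 does not divide 46 (remainder 15), so no integer solutions.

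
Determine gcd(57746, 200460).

26

gcd(200460, 57746):
  200460 = 3*57746 + 27222
  57746 = 2*27222 + 3302
  27222 = 8*3302 + 806
  3302 = 4*806 + 78
  806 = 10*78 + 26
  78 = 3*26
so gcd(200460, 57746) = 26.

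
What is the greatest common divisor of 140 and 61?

gcd(140, 61):
  140 = 2·61 + 18
  61 = 3·18 + 7
  18 = 2·7 + 4
  7 = 1·4 + 3
  4 = 1·3 + 1
  3 = 3·1
so gcd(140, 61) = 1.

1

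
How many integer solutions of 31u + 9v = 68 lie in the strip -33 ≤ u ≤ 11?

5

gcd(31, 9):
  31 = 3*9 + 4
  9 = 2*4 + 1
  4 = 4*1
so gcd(31, 9) = 1.
Back-substitute for Bézout coefficients:
  1 = 9 - 2*4
  ... = 31*(-2) + 9*(7)
Scale by 68: particular solution (-136, 476); reduce u mod 9: (8, -20).
General solution: u = 8 + 9t, v = -20 - 31t for integer t.
-33 ≤ 8 + 9t ≤ 11 gives t ∈ [-4, 0], which is 5 values.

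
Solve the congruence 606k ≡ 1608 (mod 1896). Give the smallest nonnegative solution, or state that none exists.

gcd(1896, 606) = 6  (1896 = 3·606 + 78, 606 = 7·78 + 60, 78 = 1·60 + 18, 60 = 3·18 + 6, 18 = 3·6).
6 divides 1608, so solutions exist.
Back-substituting, 606·(97) + 1896·(-31) = 6.
So 606·(97) ≡ 6 (mod 1896); multiply by 268: k ≡ 25996 (mod 316).
Smallest nonnegative: k = 25996 mod 316 = 84.

84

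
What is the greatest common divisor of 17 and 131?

1

gcd(131, 17):
  131 = 7*17 + 12
  17 = 1*12 + 5
  12 = 2*5 + 2
  5 = 2*2 + 1
  2 = 2*1
so gcd(131, 17) = 1.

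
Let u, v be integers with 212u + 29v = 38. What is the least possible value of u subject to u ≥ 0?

1

gcd(212, 29):
  212 = 7·29 + 9
  29 = 3·9 + 2
  9 = 4·2 + 1
  2 = 2·1
so gcd(212, 29) = 1.
1 divides 38, so solutions exist.
Back-substitute for Bézout coefficients:
  1 = 9 - 4·2
  ... = 212·(13) + 29·(-95)
Scale by 38/1 = 38: (u₀, v₀) = (494, -3610).
General solution: u = 494 + 29t, v = -3610 - 212t for integer t.
u ≥ 0: smallest is 494 mod 29 = 1 (at t = -17), with v = -6.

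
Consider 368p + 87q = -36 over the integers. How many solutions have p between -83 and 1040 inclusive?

13

gcd(368, 87) = 1  (368 = 4*87 + 20, 87 = 4*20 + 7, 20 = 2*7 + 6, 7 = 1*6 + 1, 6 = 6*1).
Back-substituting, 368*(-13) + 87*(55) = 1.
Scale by -36: particular solution (468, -1980); reduce p mod 87: (33, -140).
General solution: p = 33 + 87t, q = -140 - 368t for integer t.
-83 ≤ 33 + 87t ≤ 1040 gives t ∈ [-1, 11], which is 13 values.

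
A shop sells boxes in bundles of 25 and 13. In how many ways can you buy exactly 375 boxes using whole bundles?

2

Need nonnegative integers with 25j + 13k = 375.
gcd(25, 13) = 1, and 25·(-1) + 13·(2) = 1.
So (j₀, k₀) = (-375, 750); general j = -375 + 13t, k = 750 - 25t.
j ≥ 0 ⇒ t ≥ 29; k ≥ 0 ⇒ t ≤ 30. That's 2 values of t.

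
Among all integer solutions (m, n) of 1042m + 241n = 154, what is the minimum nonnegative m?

gcd(1042, 241):
  1042 = 4·241 + 78
  241 = 3·78 + 7
  78 = 11·7 + 1
  7 = 7·1
so gcd(1042, 241) = 1.
1 divides 154, so solutions exist.
Back-substitute for Bézout coefficients:
  1 = 78 - 11·7
  ... = 1042·(34) + 241·(-147)
Scale by 154/1 = 154: (m₀, n₀) = (5236, -22638).
General solution: m = 5236 + 241t, n = -22638 - 1042t for integer t.
m ≥ 0: smallest is 5236 mod 241 = 175 (at t = -21), with n = -756.

175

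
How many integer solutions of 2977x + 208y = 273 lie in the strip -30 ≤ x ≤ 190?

13

gcd(2977, 208):
  2977 = 14×208 + 65
  208 = 3×65 + 13
  65 = 5×13
so gcd(2977, 208) = 13.
Back-substitute for Bézout coefficients:
  13 = 208 - 3×65
  ... = 2977×(-3) + 208×(43)
Scale by 21: particular solution (-63, 903); reduce x mod 16: (1, -13).
General solution: x = 1 + 16t, y = -13 - 229t for integer t.
-30 ≤ 1 + 16t ≤ 190 gives t ∈ [-1, 11], which is 13 values.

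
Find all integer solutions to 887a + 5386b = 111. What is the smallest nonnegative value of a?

gcd(5386, 887) = 1  (5386 = 6×887 + 64, 887 = 13×64 + 55, 64 = 1×55 + 9, 55 = 6×9 + 1, 9 = 9×1).
1 divides 111, so solutions exist.
Back-substituting, 887×(589) + 5386×(-97) = 1.
Scale by 111/1 = 111: (a₀, b₀) = (65379, -10767).
General solution: a = 65379 + 5386t, b = -10767 - 887t for integer t.
a ≥ 0: smallest is 65379 mod 5386 = 747 (at t = -12), with b = -123.

747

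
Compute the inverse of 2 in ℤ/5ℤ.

gcd(5, 2):
  5 = 2×2 + 1
  2 = 2×1
so gcd(5, 2) = 1.
Back-substitute for Bézout coefficients:
  1 = 5 - 2×2
  ... = 2×(-2) + 5×(1)
So 2×-2 ≡ 1 (mod 5), and -2 mod 5 = 3.

3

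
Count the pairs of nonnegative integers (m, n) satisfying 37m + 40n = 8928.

6

gcd(40, 37) = 1  (40 = 1×37 + 3, 37 = 12×3 + 1, 3 = 3×1).
Back-substituting, 37×(13) + 40×(-12) = 1.
Scale by 8928: one solution is (116064, -107136). Reduce m mod 40: (24, 201).
General: m = 24 + 40t, n = 201 - 37t.
m ≥ 0 ⇒ t ≥ 0; n ≥ 0 ⇒ t ≤ 5. So t ∈ [0, 5]: 6 solutions.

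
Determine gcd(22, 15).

gcd(22, 15) = 1  (22 = 1·15 + 7, 15 = 2·7 + 1, 7 = 7·1).

1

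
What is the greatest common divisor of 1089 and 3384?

gcd(3384, 1089):
  3384 = 3×1089 + 117
  1089 = 9×117 + 36
  117 = 3×36 + 9
  36 = 4×9
so gcd(3384, 1089) = 9.

9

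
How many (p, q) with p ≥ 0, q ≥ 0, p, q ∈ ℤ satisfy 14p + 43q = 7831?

13

gcd(43, 14):
  43 = 3×14 + 1
  14 = 14×1
so gcd(43, 14) = 1.
Back-substitute for Bézout coefficients:
  1 = 43 - 3×14
  ... = 14×(-3) + 43×(1)
Scale by 7831: one solution is (-23493, 7831). Reduce p mod 43: (28, 173).
General: p = 28 + 43t, q = 173 - 14t.
p ≥ 0 ⇒ t ≥ 0; q ≥ 0 ⇒ t ≤ 12. So t ∈ [0, 12]: 13 solutions.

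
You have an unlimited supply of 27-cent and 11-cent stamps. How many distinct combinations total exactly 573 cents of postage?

2

Need nonnegative integers with 27j + 11k = 573.
gcd(27, 11) = 1, and 27·(-2) + 11·(5) = 1.
So (j₀, k₀) = (-1146, 2865); general j = -1146 + 11t, k = 2865 - 27t.
j ≥ 0 ⇒ t ≥ 105; k ≥ 0 ⇒ t ≤ 106. That's 2 values of t.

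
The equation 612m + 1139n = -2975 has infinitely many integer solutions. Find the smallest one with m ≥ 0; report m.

64

gcd(1139, 612) = 17  (1139 = 1×612 + 527, 612 = 1×527 + 85, 527 = 6×85 + 17, 85 = 5×17).
17 divides -2975, so solutions exist.
Back-substituting, 612×(-13) + 1139×(7) = 17.
Scale by -2975/17 = -175: (m₀, n₀) = (2275, -1225).
General solution: m = 2275 + 67t, n = -1225 - 36t for integer t.
m ≥ 0: smallest is 2275 mod 67 = 64 (at t = -33), with n = -37.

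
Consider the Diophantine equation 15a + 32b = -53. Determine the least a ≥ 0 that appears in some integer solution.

gcd(32, 15) = 1.
1 divides -53, so solutions exist.
By Bézout, 15·(15) + 32·(-7) = 1.
Scale by -53/1 = -53: (a₀, b₀) = (-795, 371).
General solution: a = -795 + 32t, b = 371 - 15t for integer t.
a ≥ 0: smallest is -795 mod 32 = 5 (at t = 25), with b = -4.

5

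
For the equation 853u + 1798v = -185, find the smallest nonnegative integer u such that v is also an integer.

gcd(1798, 853):
  1798 = 2·853 + 92
  853 = 9·92 + 25
  92 = 3·25 + 17
  25 = 1·17 + 8
  17 = 2·8 + 1
  8 = 8·1
so gcd(1798, 853) = 1.
1 divides -185, so solutions exist.
Back-substitute for Bézout coefficients:
  1 = 17 - 2·8
  ... = 853·(-215) + 1798·(102)
Scale by -185/1 = -185: (u₀, v₀) = (39775, -18870).
General solution: u = 39775 + 1798t, v = -18870 - 853t for integer t.
u ≥ 0: smallest is 39775 mod 1798 = 219 (at t = -22), with v = -104.

219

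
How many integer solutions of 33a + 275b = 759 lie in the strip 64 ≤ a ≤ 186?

gcd(275, 33) = 11  (275 = 8·33 + 11, 33 = 3·11).
Back-substituting, 33·(-8) + 275·(1) = 11.
Scale by 69: particular solution (-552, 69); reduce a mod 25: (23, 0).
General solution: a = 23 + 25t, b = 0 - 3t for integer t.
64 ≤ 23 + 25t ≤ 186 gives t ∈ [2, 6], which is 5 values.

5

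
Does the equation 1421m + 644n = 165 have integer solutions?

gcd(1421, 644) = 7.
7 does not divide 165 (remainder 4), so no integer solutions.

no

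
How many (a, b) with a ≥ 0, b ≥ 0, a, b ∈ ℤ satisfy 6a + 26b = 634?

gcd(26, 6):
  26 = 4*6 + 2
  6 = 3*2
so gcd(26, 6) = 2.
Back-substitute for Bézout coefficients:
  2 = 26 - 4*6
  ... = 6*(-4) + 26*(1)
Scale by 317: one solution is (-1268, 317). Reduce a mod 13: (6, 23).
General: a = 6 + 13t, b = 23 - 3t.
a ≥ 0 ⇒ t ≥ 0; b ≥ 0 ⇒ t ≤ 7. So t ∈ [0, 7]: 8 solutions.

8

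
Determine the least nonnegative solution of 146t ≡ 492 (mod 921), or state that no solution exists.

180

gcd(921, 146):
  921 = 6·146 + 45
  146 = 3·45 + 11
  45 = 4·11 + 1
  11 = 11·1
so gcd(921, 146) = 1.
1 divides 492, so solutions exist.
Back-substitute for Bézout coefficients:
  1 = 45 - 4·11
  ... = 146·(-82) + 921·(13)
So 146·(-82) ≡ 1 (mod 921); multiply by 492: t ≡ -40344 (mod 921).
Smallest nonnegative: t = -40344 mod 921 = 180.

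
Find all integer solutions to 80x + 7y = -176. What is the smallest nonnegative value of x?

gcd(80, 7) = 1.
1 divides -176, so solutions exist.
By Bézout, 80×(-2) + 7×(23) = 1.
Scale by -176/1 = -176: (x₀, y₀) = (352, -4048).
General solution: x = 352 + 7t, y = -4048 - 80t for integer t.
x ≥ 0: smallest is 352 mod 7 = 2 (at t = -50), with y = -48.

2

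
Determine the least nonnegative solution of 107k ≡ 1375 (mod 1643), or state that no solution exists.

1057

gcd(1643, 107) = 1  (1643 = 15*107 + 38, 107 = 2*38 + 31, 38 = 1*31 + 7, 31 = 4*7 + 3, 7 = 2*3 + 1, 3 = 3*1).
1 divides 1375, so solutions exist.
Back-substituting, 107*(-476) + 1643*(31) = 1.
So 107*(-476) ≡ 1 (mod 1643); multiply by 1375: k ≡ -654500 (mod 1643).
Smallest nonnegative: k = -654500 mod 1643 = 1057.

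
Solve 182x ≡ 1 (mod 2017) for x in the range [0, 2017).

gcd(2017, 182) = 1  (2017 = 11*182 + 15, 182 = 12*15 + 2, 15 = 7*2 + 1, 2 = 2*1).
Back-substituting, 182*(-942) + 2017*(85) = 1.
So 182*-942 ≡ 1 (mod 2017), and -942 mod 2017 = 1075.

1075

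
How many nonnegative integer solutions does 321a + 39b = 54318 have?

gcd(321, 39) = 3.
By Bézout, 321·(-4) + 39·(33) = 3.
One solution: (12, 1294).
General: a = 12 + 13t, b = 1294 - 107t.
a ≥ 0 ⇒ t ≥ 0; b ≥ 0 ⇒ t ≤ 12. So t ∈ [0, 12]: 13 solutions.

13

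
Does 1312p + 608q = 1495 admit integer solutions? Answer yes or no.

gcd(1312, 608):
  1312 = 2·608 + 96
  608 = 6·96 + 32
  96 = 3·32
so gcd(1312, 608) = 32.
32 does not divide 1495 (remainder 23), so no integer solutions.

no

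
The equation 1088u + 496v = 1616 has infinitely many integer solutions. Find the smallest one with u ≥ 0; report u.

gcd(1088, 496):
  1088 = 2·496 + 96
  496 = 5·96 + 16
  96 = 6·16
so gcd(1088, 496) = 16.
16 divides 1616, so solutions exist.
Back-substitute for Bézout coefficients:
  16 = 496 - 5·96
  ... = 1088·(-5) + 496·(11)
Scale by 1616/16 = 101: (u₀, v₀) = (-505, 1111).
General solution: u = -505 + 31t, v = 1111 - 68t for integer t.
u ≥ 0: smallest is -505 mod 31 = 22 (at t = 17), with v = -45.

22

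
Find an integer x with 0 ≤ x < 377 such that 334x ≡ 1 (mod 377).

263

gcd(377, 334):
  377 = 1*334 + 43
  334 = 7*43 + 33
  43 = 1*33 + 10
  33 = 3*10 + 3
  10 = 3*3 + 1
  3 = 3*1
so gcd(377, 334) = 1.
Back-substitute for Bézout coefficients:
  1 = 10 - 3*3
  ... = 334*(-114) + 377*(101)
So 334*-114 ≡ 1 (mod 377), and -114 mod 377 = 263.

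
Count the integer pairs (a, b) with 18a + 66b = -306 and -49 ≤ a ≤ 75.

gcd(66, 18) = 6  (66 = 3·18 + 12, 18 = 1·12 + 6, 12 = 2·6).
Back-substituting, 18·(4) + 66·(-1) = 6.
Scale by -51: particular solution (-204, 51); reduce a mod 11: (5, -6).
General solution: a = 5 + 11t, b = -6 - 3t for integer t.
-49 ≤ 5 + 11t ≤ 75 gives t ∈ [-4, 6], which is 11 values.

11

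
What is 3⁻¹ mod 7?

5

gcd(7, 3):
  7 = 2*3 + 1
  3 = 3*1
so gcd(7, 3) = 1.
Back-substitute for Bézout coefficients:
  1 = 7 - 2*3
  ... = 3*(-2) + 7*(1)
So 3*-2 ≡ 1 (mod 7), and -2 mod 7 = 5.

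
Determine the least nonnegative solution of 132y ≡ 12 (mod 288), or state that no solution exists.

gcd(288, 132) = 12  (288 = 2*132 + 24, 132 = 5*24 + 12, 24 = 2*12).
12 divides 12, so solutions exist.
Back-substituting, 132*(11) + 288*(-5) = 12.
So 132*(11) ≡ 12 (mod 288); multiply by 1: y ≡ 11 (mod 24).
Smallest nonnegative: y = 11 mod 24 = 11.

11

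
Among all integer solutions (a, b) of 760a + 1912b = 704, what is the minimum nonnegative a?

gcd(1912, 760):
  1912 = 2*760 + 392
  760 = 1*392 + 368
  392 = 1*368 + 24
  368 = 15*24 + 8
  24 = 3*8
so gcd(1912, 760) = 8.
8 divides 704, so solutions exist.
Back-substitute for Bézout coefficients:
  8 = 368 - 15*24
  ... = 760*(78) + 1912*(-31)
Scale by 704/8 = 88: (a₀, b₀) = (6864, -2728).
General solution: a = 6864 + 239t, b = -2728 - 95t for integer t.
a ≥ 0: smallest is 6864 mod 239 = 172 (at t = -28), with b = -68.

172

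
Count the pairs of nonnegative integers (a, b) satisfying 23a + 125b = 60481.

gcd(125, 23) = 1.
By Bézout, 23*(-38) + 125*(7) = 1.
One solution: (97, 466).
General: a = 97 + 125t, b = 466 - 23t.
a ≥ 0 ⇒ t ≥ 0; b ≥ 0 ⇒ t ≤ 20. So t ∈ [0, 20]: 21 solutions.

21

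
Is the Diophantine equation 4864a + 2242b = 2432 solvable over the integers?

gcd(4864, 2242) = 38.
38 divides 2432, so integer solutions exist.

yes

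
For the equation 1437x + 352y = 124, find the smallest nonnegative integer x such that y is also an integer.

gcd(1437, 352) = 1  (1437 = 4×352 + 29, 352 = 12×29 + 4, 29 = 7×4 + 1, 4 = 4×1).
1 divides 124, so solutions exist.
Back-substituting, 1437×(85) + 352×(-347) = 1.
Scale by 124/1 = 124: (x₀, y₀) = (10540, -43028).
General solution: x = 10540 + 352t, y = -43028 - 1437t for integer t.
x ≥ 0: smallest is 10540 mod 352 = 332 (at t = -29), with y = -1355.

332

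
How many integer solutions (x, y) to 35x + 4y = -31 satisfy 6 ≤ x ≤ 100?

gcd(35, 4) = 1  (35 = 8×4 + 3, 4 = 1×3 + 1, 3 = 3×1).
Back-substituting, 35×(-1) + 4×(9) = 1.
Scale by -31: particular solution (31, -279); reduce x mod 4: (3, -34).
General solution: x = 3 + 4t, y = -34 - 35t for integer t.
6 ≤ 3 + 4t ≤ 100 gives t ∈ [1, 24], which is 24 values.

24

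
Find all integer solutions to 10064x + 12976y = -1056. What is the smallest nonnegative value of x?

gcd(12976, 10064) = 16  (12976 = 1·10064 + 2912, 10064 = 3·2912 + 1328, 2912 = 2·1328 + 256, 1328 = 5·256 + 48, 256 = 5·48 + 16, 48 = 3·16).
16 divides -1056, so solutions exist.
Back-substituting, 10064·(-254) + 12976·(197) = 16.
Scale by -1056/16 = -66: (x₀, y₀) = (16764, -13002).
General solution: x = 16764 + 811t, y = -13002 - 629t for integer t.
x ≥ 0: smallest is 16764 mod 811 = 544 (at t = -20), with y = -422.

544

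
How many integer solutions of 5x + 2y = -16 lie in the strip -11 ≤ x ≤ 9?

10

gcd(5, 2) = 1  (5 = 2·2 + 1, 2 = 2·1).
Back-substituting, 5·(1) + 2·(-2) = 1.
Scale by -16: particular solution (-16, 32); reduce x mod 2: (0, -8).
General solution: x = 0 + 2t, y = -8 - 5t for integer t.
-11 ≤ 0 + 2t ≤ 9 gives t ∈ [-5, 4], which is 10 values.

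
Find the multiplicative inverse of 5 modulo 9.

2

gcd(9, 5):
  9 = 1·5 + 4
  5 = 1·4 + 1
  4 = 4·1
so gcd(9, 5) = 1.
Back-substitute for Bézout coefficients:
  1 = 5 - 1·4
  ... = 5·(2) + 9·(-1)
So 5·2 ≡ 1 (mod 9), and 2 mod 9 = 2.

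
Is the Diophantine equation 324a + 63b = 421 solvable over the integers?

no

gcd(324, 63) = 9  (324 = 5·63 + 9, 63 = 7·9).
9 does not divide 421 (remainder 7), so no integer solutions.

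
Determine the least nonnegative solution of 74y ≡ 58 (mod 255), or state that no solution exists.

242

gcd(255, 74) = 1  (255 = 3*74 + 33, 74 = 2*33 + 8, 33 = 4*8 + 1, 8 = 8*1).
1 divides 58, so solutions exist.
Back-substituting, 74*(-31) + 255*(9) = 1.
So 74*(-31) ≡ 1 (mod 255); multiply by 58: y ≡ -1798 (mod 255).
Smallest nonnegative: y = -1798 mod 255 = 242.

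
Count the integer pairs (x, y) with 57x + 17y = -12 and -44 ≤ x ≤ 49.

gcd(57, 17) = 1  (57 = 3·17 + 6, 17 = 2·6 + 5, 6 = 1·5 + 1, 5 = 5·1).
Back-substituting, 57·(3) + 17·(-10) = 1.
Scale by -12: particular solution (-36, 120); reduce x mod 17: (15, -51).
General solution: x = 15 + 17t, y = -51 - 57t for integer t.
-44 ≤ 15 + 17t ≤ 49 gives t ∈ [-3, 2], which is 6 values.

6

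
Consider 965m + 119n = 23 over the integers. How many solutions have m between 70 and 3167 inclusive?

gcd(965, 119) = 1  (965 = 8·119 + 13, 119 = 9·13 + 2, 13 = 6·2 + 1, 2 = 2·1).
Back-substituting, 965·(55) + 119·(-446) = 1.
Scale by 23: particular solution (1265, -10258); reduce m mod 119: (75, -608).
General solution: m = 75 + 119t, n = -608 - 965t for integer t.
70 ≤ 75 + 119t ≤ 3167 gives t ∈ [0, 25], which is 26 values.

26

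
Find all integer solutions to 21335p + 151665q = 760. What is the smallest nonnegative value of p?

21440

gcd(151665, 21335) = 5  (151665 = 7·21335 + 2320, 21335 = 9·2320 + 455, 2320 = 5·455 + 45, 455 = 10·45 + 5, 45 = 9·5).
5 divides 760, so solutions exist.
Back-substituting, 21335·(3334) + 151665·(-469) = 5.
Scale by 760/5 = 152: (p₀, q₀) = (506768, -71288).
General solution: p = 506768 + 30333t, q = -71288 - 4267t for integer t.
p ≥ 0: smallest is 506768 mod 30333 = 21440 (at t = -16), with q = -3016.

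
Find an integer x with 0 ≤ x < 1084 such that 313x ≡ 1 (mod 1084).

613

gcd(1084, 313):
  1084 = 3*313 + 145
  313 = 2*145 + 23
  145 = 6*23 + 7
  23 = 3*7 + 2
  7 = 3*2 + 1
  2 = 2*1
so gcd(1084, 313) = 1.
Back-substitute for Bézout coefficients:
  1 = 7 - 3*2
  ... = 313*(-471) + 1084*(136)
So 313*-471 ≡ 1 (mod 1084), and -471 mod 1084 = 613.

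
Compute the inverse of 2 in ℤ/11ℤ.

6

gcd(11, 2):
  11 = 5×2 + 1
  2 = 2×1
so gcd(11, 2) = 1.
Back-substitute for Bézout coefficients:
  1 = 11 - 5×2
  ... = 2×(-5) + 11×(1)
So 2×-5 ≡ 1 (mod 11), and -5 mod 11 = 6.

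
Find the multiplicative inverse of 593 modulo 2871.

gcd(2871, 593) = 1  (2871 = 4×593 + 499, 593 = 1×499 + 94, 499 = 5×94 + 29, 94 = 3×29 + 7, 29 = 4×7 + 1, 7 = 7×1).
Back-substituting, 593×(-397) + 2871×(82) = 1.
So 593×-397 ≡ 1 (mod 2871), and -397 mod 2871 = 2474.

2474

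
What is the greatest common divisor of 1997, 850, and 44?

1

gcd(1997, 850) = 1.
gcd(1, 44) = 1.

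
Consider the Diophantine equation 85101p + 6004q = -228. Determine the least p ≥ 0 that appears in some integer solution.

gcd(85101, 6004):
  85101 = 14·6004 + 1045
  6004 = 5·1045 + 779
  1045 = 1·779 + 266
  779 = 2·266 + 247
  266 = 1·247 + 19
  247 = 13·19
so gcd(85101, 6004) = 19.
19 divides -228, so solutions exist.
Back-substitute for Bézout coefficients:
  19 = 266 - 1·247
  ... = 85101·(23) + 6004·(-326)
Scale by -228/19 = -12: (p₀, q₀) = (-276, 3912).
General solution: p = -276 + 316t, q = 3912 - 4479t for integer t.
p ≥ 0: smallest is -276 mod 316 = 40 (at t = 1), with q = -567.

40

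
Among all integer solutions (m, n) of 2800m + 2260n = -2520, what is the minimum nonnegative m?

33

gcd(2800, 2260) = 20  (2800 = 1×2260 + 540, 2260 = 4×540 + 100, 540 = 5×100 + 40, 100 = 2×40 + 20, 40 = 2×20).
20 divides -2520, so solutions exist.
Back-substituting, 2800×(-46) + 2260×(57) = 20.
Scale by -2520/20 = -126: (m₀, n₀) = (5796, -7182).
General solution: m = 5796 + 113t, n = -7182 - 140t for integer t.
m ≥ 0: smallest is 5796 mod 113 = 33 (at t = -51), with n = -42.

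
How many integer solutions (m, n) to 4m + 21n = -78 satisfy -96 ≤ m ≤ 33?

7

gcd(21, 4) = 1  (21 = 5×4 + 1, 4 = 4×1).
Back-substituting, 4×(-5) + 21×(1) = 1.
Scale by -78: particular solution (390, -78); reduce m mod 21: (12, -6).
General solution: m = 12 + 21t, n = -6 - 4t for integer t.
-96 ≤ 12 + 21t ≤ 33 gives t ∈ [-5, 1], which is 7 values.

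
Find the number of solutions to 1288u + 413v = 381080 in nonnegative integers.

gcd(1288, 413) = 7  (1288 = 3*413 + 49, 413 = 8*49 + 21, 49 = 2*21 + 7, 21 = 3*7).
Back-substituting, 1288*(17) + 413*(-53) = 7.
Scale by 54440: one solution is (925480, -2885320). Reduce u mod 59: (6, 904).
General: u = 6 + 59t, v = 904 - 184t.
u ≥ 0 ⇒ t ≥ 0; v ≥ 0 ⇒ t ≤ 4. So t ∈ [0, 4]: 5 solutions.

5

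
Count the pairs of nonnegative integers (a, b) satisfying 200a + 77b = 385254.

gcd(200, 77) = 1.
By Bézout, 200·(-5) + 77·(13) = 1.
One solution: (39, 4902).
General: a = 39 + 77t, b = 4902 - 200t.
a ≥ 0 ⇒ t ≥ 0; b ≥ 0 ⇒ t ≤ 24. So t ∈ [0, 24]: 25 solutions.

25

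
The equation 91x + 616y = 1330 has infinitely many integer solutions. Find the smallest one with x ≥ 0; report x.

62

gcd(616, 91):
  616 = 6*91 + 70
  91 = 1*70 + 21
  70 = 3*21 + 7
  21 = 3*7
so gcd(616, 91) = 7.
7 divides 1330, so solutions exist.
Back-substitute for Bézout coefficients:
  7 = 70 - 3*21
  ... = 91*(-27) + 616*(4)
Scale by 1330/7 = 190: (x₀, y₀) = (-5130, 760).
General solution: x = -5130 + 88t, y = 760 - 13t for integer t.
x ≥ 0: smallest is -5130 mod 88 = 62 (at t = 59), with y = -7.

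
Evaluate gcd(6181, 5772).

gcd(6181, 5772):
  6181 = 1*5772 + 409
  5772 = 14*409 + 46
  409 = 8*46 + 41
  46 = 1*41 + 5
  41 = 8*5 + 1
  5 = 5*1
so gcd(6181, 5772) = 1.

1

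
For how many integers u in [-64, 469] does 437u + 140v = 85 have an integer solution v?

4

gcd(437, 140) = 1.
By Bézout, 437*(33) + 140*(-103) = 1.
Particular solution: (5, -15).
General solution: u = 5 + 140t, v = -15 - 437t for integer t.
-64 ≤ 5 + 140t ≤ 469 gives t ∈ [0, 3], which is 4 values.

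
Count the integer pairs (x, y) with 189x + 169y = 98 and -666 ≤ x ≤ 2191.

gcd(189, 169) = 1  (189 = 1*169 + 20, 169 = 8*20 + 9, 20 = 2*9 + 2, 9 = 4*2 + 1, 2 = 2*1).
Back-substituting, 189*(-76) + 169*(85) = 1.
Scale by 98: particular solution (-7448, 8330); reduce x mod 169: (157, -175).
General solution: x = 157 + 169t, y = -175 - 189t for integer t.
-666 ≤ 157 + 169t ≤ 2191 gives t ∈ [-4, 12], which is 17 values.

17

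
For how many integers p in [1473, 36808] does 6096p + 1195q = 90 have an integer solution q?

gcd(6096, 1195):
  6096 = 5×1195 + 121
  1195 = 9×121 + 106
  121 = 1×106 + 15
  106 = 7×15 + 1
  15 = 15×1
so gcd(6096, 1195) = 1.
Back-substitute for Bézout coefficients:
  1 = 106 - 7×15
  ... = 6096×(-79) + 1195×(403)
Scale by 90: particular solution (-7110, 36270); reduce p mod 1195: (60, -306).
General solution: p = 60 + 1195t, q = -306 - 6096t for integer t.
1473 ≤ 60 + 1195t ≤ 36808 gives t ∈ [2, 30], which is 29 values.

29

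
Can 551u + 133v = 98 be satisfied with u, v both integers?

gcd(551, 133) = 19.
19 does not divide 98 (remainder 3), so no integer solutions.

no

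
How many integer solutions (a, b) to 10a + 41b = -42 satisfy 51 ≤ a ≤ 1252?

29

gcd(41, 10):
  41 = 4·10 + 1
  10 = 10·1
so gcd(41, 10) = 1.
Back-substitute for Bézout coefficients:
  1 = 41 - 4·10
  ... = 10·(-4) + 41·(1)
Scale by -42: particular solution (168, -42); reduce a mod 41: (4, -2).
General solution: a = 4 + 41t, b = -2 - 10t for integer t.
51 ≤ 4 + 41t ≤ 1252 gives t ∈ [2, 30], which is 29 values.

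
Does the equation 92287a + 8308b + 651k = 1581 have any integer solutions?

gcd(92287, 8308) = 31  (92287 = 11×8308 + 899, 8308 = 9×899 + 217, 899 = 4×217 + 31, 217 = 7×31).
gcd(31, 651) = 31.
31 divides 1581, so integer solutions exist.

yes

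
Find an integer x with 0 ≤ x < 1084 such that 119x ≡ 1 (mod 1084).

gcd(1084, 119) = 1  (1084 = 9·119 + 13, 119 = 9·13 + 2, 13 = 6·2 + 1, 2 = 2·1).
Back-substituting, 119·(-501) + 1084·(55) = 1.
So 119·-501 ≡ 1 (mod 1084), and -501 mod 1084 = 583.

583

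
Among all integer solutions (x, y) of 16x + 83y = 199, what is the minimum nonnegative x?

28

gcd(83, 16) = 1  (83 = 5×16 + 3, 16 = 5×3 + 1, 3 = 3×1).
1 divides 199, so solutions exist.
Back-substituting, 16×(26) + 83×(-5) = 1.
Scale by 199/1 = 199: (x₀, y₀) = (5174, -995).
General solution: x = 5174 + 83t, y = -995 - 16t for integer t.
x ≥ 0: smallest is 5174 mod 83 = 28 (at t = -62), with y = -3.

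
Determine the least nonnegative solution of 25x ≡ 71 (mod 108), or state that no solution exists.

59

gcd(108, 25):
  108 = 4·25 + 8
  25 = 3·8 + 1
  8 = 8·1
so gcd(108, 25) = 1.
1 divides 71, so solutions exist.
Back-substitute for Bézout coefficients:
  1 = 25 - 3·8
  ... = 25·(13) + 108·(-3)
So 25·(13) ≡ 1 (mod 108); multiply by 71: x ≡ 923 (mod 108).
Smallest nonnegative: x = 923 mod 108 = 59.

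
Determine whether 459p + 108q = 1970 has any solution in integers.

gcd(459, 108) = 27  (459 = 4*108 + 27, 108 = 4*27).
27 does not divide 1970 (remainder 26), so no integer solutions.

no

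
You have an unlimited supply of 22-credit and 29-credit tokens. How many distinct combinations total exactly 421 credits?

Need nonnegative integers with 22j + 29k = 421.
gcd(22, 29) = 1, and 22·(4) + 29·(-3) = 1.
So (j₀, k₀) = (1684, -1263); general j = 1684 + 29t, k = -1263 - 22t.
j ≥ 0 ⇒ t ≥ -58; k ≥ 0 ⇒ t ≤ -58. That's 1 value of t.

1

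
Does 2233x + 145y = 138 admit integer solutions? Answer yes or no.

no

gcd(2233, 145) = 29.
29 does not divide 138 (remainder 22), so no integer solutions.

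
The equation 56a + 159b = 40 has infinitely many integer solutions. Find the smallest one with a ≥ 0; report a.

gcd(159, 56):
  159 = 2·56 + 47
  56 = 1·47 + 9
  47 = 5·9 + 2
  9 = 4·2 + 1
  2 = 2·1
so gcd(159, 56) = 1.
1 divides 40, so solutions exist.
Back-substitute for Bézout coefficients:
  1 = 9 - 4·2
  ... = 56·(71) + 159·(-25)
Scale by 40/1 = 40: (a₀, b₀) = (2840, -1000).
General solution: a = 2840 + 159t, b = -1000 - 56t for integer t.
a ≥ 0: smallest is 2840 mod 159 = 137 (at t = -17), with b = -48.

137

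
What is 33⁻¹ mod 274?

gcd(274, 33):
  274 = 8·33 + 10
  33 = 3·10 + 3
  10 = 3·3 + 1
  3 = 3·1
so gcd(274, 33) = 1.
Back-substitute for Bézout coefficients:
  1 = 10 - 3·3
  ... = 33·(-83) + 274·(10)
So 33·-83 ≡ 1 (mod 274), and -83 mod 274 = 191.

191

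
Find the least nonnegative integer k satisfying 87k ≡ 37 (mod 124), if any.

gcd(124, 87) = 1.
1 divides 37, so solutions exist.
By Bézout, 87·(-57) + 124·(40) = 1.
So 87·(-57) ≡ 1 (mod 124); multiply by 37: k ≡ -2109 (mod 124).
Smallest nonnegative: k = -2109 mod 124 = 123.

123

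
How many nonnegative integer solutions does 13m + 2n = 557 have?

21

gcd(13, 2) = 1  (13 = 6·2 + 1, 2 = 2·1).
Back-substituting, 13·(1) + 2·(-6) = 1.
Scale by 557: one solution is (557, -3342). Reduce m mod 2: (1, 272).
General: m = 1 + 2t, n = 272 - 13t.
m ≥ 0 ⇒ t ≥ 0; n ≥ 0 ⇒ t ≤ 20. So t ∈ [0, 20]: 21 solutions.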